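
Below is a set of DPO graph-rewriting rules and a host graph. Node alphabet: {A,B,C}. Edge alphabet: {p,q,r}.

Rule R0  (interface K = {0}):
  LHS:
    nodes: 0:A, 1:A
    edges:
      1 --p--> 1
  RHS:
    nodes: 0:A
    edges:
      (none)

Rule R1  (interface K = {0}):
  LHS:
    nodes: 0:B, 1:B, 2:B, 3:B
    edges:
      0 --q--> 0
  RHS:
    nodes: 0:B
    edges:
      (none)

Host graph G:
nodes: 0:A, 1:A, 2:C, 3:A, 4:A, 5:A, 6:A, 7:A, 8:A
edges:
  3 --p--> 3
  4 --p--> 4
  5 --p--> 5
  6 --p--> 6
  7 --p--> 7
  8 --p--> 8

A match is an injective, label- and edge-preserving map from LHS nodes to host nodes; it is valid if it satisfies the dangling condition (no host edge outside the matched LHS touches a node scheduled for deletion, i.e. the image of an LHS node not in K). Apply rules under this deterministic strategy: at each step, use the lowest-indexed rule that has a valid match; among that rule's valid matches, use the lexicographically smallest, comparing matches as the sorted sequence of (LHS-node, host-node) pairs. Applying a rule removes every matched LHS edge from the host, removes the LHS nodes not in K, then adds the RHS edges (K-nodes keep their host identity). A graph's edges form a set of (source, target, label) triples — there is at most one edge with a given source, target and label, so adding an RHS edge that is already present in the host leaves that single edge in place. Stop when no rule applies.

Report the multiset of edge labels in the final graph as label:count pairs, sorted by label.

[0] host  ⇒  9 nodes, 6 edges  {3-p->3 4-p->4 5-p->5 6-p->6 7-p->7 8-p->8}
[1] R0 @ {0↦0, 1↦3}  ⇒  8 nodes, 5 edges  {4-p->4 5-p->5 6-p->6 7-p->7 8-p->8}
[2] R0 @ {0↦0, 1↦4}  ⇒  7 nodes, 4 edges  {5-p->5 6-p->6 7-p->7 8-p->8}
[3] R0 @ {0↦0, 1↦5}  ⇒  6 nodes, 3 edges  {6-p->6 7-p->7 8-p->8}
[4] R0 @ {0↦0, 1↦6}  ⇒  5 nodes, 2 edges  {7-p->7 8-p->8}
[5] R0 @ {0↦0, 1↦7}  ⇒  4 nodes, 1 edges  {8-p->8}
[6] R0 @ {0↦0, 1↦8}  ⇒  3 nodes, 0 edges  {∅}
halt: no rule applies after step 6
NF edges: []

Answer: (no edges)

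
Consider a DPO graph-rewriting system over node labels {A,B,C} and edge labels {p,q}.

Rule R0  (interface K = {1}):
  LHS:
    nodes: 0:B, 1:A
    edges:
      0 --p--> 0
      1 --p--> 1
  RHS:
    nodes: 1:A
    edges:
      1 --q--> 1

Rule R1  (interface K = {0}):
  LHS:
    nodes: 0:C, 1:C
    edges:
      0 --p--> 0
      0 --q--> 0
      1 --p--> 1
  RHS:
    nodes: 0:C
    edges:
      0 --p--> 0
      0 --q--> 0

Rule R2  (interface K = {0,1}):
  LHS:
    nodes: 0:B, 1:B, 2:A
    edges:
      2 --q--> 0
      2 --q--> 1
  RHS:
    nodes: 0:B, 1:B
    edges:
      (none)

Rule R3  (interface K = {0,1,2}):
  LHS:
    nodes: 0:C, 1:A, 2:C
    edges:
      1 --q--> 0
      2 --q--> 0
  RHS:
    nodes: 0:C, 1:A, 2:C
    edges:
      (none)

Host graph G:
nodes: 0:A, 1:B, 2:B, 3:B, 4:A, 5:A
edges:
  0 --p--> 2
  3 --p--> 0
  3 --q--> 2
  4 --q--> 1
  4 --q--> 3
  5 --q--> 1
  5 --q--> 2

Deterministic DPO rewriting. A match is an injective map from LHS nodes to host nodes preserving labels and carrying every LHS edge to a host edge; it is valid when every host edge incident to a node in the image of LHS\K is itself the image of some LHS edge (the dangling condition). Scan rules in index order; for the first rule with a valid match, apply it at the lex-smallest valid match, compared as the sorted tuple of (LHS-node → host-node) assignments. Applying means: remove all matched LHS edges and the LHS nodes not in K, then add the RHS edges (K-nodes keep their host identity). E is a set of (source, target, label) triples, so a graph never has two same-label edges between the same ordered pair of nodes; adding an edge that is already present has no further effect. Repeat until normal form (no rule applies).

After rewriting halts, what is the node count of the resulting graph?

[0] host  ⇒  6 nodes, 7 edges  {0-p->2 3-p->0 3-q->2 4-q->1 4-q->3 5-q->1 5-q->2}
[1] R2 @ {0↦1, 1↦2, 2↦5}  ⇒  5 nodes, 5 edges  {0-p->2 3-p->0 3-q->2 4-q->1 4-q->3}
[2] R2 @ {0↦1, 1↦3, 2↦4}  ⇒  4 nodes, 3 edges  {0-p->2 3-p->0 3-q->2}
normal form: no rule applies after step 2
NF nodes: {0:A, 1:B, 2:B, 3:B}

Answer: 4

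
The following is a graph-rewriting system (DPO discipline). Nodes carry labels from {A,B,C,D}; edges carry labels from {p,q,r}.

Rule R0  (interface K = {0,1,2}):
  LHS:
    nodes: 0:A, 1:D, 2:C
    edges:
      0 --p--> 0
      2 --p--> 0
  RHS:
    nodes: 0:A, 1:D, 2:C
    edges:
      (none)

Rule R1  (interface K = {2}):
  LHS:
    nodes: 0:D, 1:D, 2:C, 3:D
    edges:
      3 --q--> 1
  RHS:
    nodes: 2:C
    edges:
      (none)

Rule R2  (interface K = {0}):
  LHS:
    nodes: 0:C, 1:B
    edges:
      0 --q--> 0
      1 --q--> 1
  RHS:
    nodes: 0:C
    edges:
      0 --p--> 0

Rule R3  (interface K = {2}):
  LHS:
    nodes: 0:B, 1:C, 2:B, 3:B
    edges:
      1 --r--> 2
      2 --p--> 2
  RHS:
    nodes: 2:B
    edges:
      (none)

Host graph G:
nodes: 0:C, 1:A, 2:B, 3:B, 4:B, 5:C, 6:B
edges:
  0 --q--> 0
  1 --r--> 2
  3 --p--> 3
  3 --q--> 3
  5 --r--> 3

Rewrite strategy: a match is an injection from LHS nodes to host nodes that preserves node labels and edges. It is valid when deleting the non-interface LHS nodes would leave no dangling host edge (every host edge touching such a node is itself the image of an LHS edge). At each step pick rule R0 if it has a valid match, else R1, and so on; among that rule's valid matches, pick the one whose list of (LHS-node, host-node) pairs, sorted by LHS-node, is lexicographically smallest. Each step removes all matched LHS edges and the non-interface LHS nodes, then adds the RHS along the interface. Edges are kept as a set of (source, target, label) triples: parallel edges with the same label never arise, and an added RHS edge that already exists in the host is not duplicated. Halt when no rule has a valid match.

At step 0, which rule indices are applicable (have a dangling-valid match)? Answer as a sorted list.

R0: no valid match — LHS pattern not found
R1: no valid match — LHS pattern not found
R2: no valid match — 1 raw match, all fail dangling condition
R3: 2 valid matches — {0↦4, 1↦5, 2↦3, 3↦6}, {0↦6, 1↦5, 2↦3, 3↦4}

Answer: [R3]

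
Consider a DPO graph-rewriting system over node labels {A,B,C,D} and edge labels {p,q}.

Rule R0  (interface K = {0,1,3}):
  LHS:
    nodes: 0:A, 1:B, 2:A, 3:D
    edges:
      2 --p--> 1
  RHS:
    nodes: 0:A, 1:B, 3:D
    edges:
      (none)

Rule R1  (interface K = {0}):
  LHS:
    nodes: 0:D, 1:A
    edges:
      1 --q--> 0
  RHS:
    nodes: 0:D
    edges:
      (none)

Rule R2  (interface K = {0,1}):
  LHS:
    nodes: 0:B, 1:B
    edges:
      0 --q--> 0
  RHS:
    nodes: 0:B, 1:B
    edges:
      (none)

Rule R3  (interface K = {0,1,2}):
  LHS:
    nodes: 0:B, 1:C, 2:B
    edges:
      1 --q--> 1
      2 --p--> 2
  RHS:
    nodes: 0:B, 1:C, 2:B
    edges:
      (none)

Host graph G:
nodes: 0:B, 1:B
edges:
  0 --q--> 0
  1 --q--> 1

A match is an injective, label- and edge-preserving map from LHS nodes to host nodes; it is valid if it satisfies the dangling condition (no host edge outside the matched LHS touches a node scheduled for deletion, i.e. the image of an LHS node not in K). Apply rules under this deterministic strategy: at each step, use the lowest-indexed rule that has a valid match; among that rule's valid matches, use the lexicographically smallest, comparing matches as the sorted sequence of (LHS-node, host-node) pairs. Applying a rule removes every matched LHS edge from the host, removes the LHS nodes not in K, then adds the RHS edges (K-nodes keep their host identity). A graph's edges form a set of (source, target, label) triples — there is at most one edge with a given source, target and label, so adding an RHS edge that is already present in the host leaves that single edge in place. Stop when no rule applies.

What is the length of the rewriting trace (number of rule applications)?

start.  V:2 E:2  edges: 0-q->0 1-q->1
1. fire R2 via {0↦0, 1↦1}  →  V:2 E:1  edges: 1-q->1
2. fire R2 via {0↦1, 1↦0}  →  V:2 E:0  edges: ∅
final graph: no rule applies after step 2

Answer: 2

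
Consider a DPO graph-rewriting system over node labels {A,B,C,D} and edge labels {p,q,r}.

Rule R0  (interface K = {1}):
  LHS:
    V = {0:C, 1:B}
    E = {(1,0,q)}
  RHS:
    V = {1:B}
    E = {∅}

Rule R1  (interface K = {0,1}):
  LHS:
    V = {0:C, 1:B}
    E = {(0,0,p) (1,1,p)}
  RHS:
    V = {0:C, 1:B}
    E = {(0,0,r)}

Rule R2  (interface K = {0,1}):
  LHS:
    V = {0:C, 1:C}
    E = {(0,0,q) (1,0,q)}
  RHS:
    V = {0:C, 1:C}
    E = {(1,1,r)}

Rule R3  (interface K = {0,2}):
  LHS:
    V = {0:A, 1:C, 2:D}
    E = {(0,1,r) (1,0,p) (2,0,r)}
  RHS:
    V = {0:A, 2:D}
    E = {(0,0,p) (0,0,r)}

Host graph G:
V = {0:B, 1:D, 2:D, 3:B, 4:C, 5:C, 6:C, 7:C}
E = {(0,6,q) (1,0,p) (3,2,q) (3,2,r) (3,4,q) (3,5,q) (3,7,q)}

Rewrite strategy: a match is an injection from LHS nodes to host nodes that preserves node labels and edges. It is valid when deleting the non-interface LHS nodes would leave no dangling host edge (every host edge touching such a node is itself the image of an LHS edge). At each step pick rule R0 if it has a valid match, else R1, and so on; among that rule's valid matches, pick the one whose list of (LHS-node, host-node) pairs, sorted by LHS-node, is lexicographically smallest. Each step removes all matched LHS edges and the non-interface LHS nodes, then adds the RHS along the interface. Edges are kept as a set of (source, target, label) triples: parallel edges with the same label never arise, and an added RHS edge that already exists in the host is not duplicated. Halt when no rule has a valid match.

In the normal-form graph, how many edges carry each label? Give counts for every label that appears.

initial: |V|=8 |E|=7  E = 0-q->6 1-p->0 3-q->2 3-r->2 3-q->4 3-q->5 3-q->7
step 1: apply R0 at {0↦4, 1↦3}  → |V|=7 |E|=6  E = 0-q->6 1-p->0 3-q->2 3-r->2 3-q->5 3-q->7
step 2: apply R0 at {0↦5, 1↦3}  → |V|=6 |E|=5  E = 0-q->6 1-p->0 3-q->2 3-r->2 3-q->7
step 3: apply R0 at {0↦6, 1↦0}  → |V|=5 |E|=4  E = 1-p->0 3-q->2 3-r->2 3-q->7
step 4: apply R0 at {0↦7, 1↦3}  → |V|=4 |E|=3  E = 1-p->0 3-q->2 3-r->2
final graph: no rule applies after step 4
NF edges: [(1, 0, 'p'), (3, 2, 'q'), (3, 2, 'r')]

Answer: p:1 q:1 r:1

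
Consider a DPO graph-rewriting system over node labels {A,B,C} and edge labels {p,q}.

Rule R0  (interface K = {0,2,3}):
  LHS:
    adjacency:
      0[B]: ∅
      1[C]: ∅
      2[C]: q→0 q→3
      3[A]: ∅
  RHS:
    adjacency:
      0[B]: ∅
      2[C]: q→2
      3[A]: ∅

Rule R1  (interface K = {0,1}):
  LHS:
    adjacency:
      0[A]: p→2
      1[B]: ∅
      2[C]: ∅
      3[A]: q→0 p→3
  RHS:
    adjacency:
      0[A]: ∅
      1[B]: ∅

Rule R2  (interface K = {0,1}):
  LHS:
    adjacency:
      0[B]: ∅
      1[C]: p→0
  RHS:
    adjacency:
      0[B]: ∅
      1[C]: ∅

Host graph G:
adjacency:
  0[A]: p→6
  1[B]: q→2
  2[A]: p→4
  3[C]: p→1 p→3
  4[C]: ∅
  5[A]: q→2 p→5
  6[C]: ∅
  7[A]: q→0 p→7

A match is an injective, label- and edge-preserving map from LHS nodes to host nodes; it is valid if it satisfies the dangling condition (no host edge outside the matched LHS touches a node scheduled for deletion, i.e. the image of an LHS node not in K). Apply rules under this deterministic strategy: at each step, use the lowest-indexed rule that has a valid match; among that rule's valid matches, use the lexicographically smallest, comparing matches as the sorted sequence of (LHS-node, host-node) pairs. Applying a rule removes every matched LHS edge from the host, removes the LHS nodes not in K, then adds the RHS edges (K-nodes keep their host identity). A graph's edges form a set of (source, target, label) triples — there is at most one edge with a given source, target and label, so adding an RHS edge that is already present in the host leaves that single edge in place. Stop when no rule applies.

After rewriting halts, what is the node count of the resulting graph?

Answer: 4

Steps:
initial: |V|=8 |E|=9  E = 0-p->6 1-q->2 2-p->4 3-p->1 3-p->3 5-q->2 5-p->5 7-q->0 7-p->7
step 1: apply R1 at {0↦0, 1↦1, 2↦6, 3↦7}  → |V|=6 |E|=6  E = 1-q->2 2-p->4 3-p->1 3-p->3 5-q->2 5-p->5
step 2: apply R1 at {0↦2, 1↦1, 2↦4, 3↦5}  → |V|=4 |E|=3  E = 1-q->2 3-p->1 3-p->3
step 3: apply R2 at {0↦1, 1↦3}  → |V|=4 |E|=2  E = 1-q->2 3-p->3
normal form: no rule applies after step 3
NF nodes: {0:A, 1:B, 2:A, 3:C}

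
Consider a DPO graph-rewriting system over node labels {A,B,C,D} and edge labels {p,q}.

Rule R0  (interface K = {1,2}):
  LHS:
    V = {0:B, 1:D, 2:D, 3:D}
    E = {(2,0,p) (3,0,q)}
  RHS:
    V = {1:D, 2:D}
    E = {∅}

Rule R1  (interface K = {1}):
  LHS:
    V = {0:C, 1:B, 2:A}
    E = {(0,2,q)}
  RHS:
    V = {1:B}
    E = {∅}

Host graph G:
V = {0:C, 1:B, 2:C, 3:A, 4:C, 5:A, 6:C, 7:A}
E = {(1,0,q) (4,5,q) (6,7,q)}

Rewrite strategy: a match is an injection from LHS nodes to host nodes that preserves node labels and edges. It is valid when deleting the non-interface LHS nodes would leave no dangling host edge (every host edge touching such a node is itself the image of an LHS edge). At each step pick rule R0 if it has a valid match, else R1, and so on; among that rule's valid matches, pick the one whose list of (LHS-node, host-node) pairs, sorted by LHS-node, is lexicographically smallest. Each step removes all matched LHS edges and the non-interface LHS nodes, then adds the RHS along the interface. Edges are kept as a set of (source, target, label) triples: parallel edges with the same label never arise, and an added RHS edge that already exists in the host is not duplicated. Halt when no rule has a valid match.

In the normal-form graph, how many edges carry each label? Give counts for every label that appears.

[0] host  ⇒  8 nodes, 3 edges  {1-q->0 4-q->5 6-q->7}
[1] R1 @ {0↦4, 1↦1, 2↦5}  ⇒  6 nodes, 2 edges  {1-q->0 6-q->7}
[2] R1 @ {0↦6, 1↦1, 2↦7}  ⇒  4 nodes, 1 edges  {1-q->0}
final graph: no rule applies after step 2
NF edges: [(1, 0, 'q')]

Answer: q:1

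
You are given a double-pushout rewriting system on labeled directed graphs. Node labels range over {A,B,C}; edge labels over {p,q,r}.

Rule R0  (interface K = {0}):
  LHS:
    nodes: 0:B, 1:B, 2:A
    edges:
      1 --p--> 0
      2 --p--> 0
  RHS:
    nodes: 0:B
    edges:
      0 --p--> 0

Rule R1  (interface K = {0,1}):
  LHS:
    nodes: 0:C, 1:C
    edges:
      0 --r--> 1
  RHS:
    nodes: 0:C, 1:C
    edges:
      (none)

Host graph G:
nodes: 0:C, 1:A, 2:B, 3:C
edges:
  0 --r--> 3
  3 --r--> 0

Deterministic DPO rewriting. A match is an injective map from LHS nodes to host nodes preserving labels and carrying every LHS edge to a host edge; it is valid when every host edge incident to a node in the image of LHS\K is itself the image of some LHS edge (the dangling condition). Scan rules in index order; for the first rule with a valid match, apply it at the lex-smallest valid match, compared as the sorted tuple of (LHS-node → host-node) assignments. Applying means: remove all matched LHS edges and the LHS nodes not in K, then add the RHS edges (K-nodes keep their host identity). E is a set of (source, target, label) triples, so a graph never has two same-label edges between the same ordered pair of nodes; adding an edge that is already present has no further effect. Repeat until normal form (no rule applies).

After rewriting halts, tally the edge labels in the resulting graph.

Answer: (no edges)

Rewrite trace:
[0] host  ⇒  4 nodes, 2 edges  {0-r->3 3-r->0}
[1] R1 @ {0↦0, 1↦3}  ⇒  4 nodes, 1 edges  {3-r->0}
[2] R1 @ {0↦3, 1↦0}  ⇒  4 nodes, 0 edges  {∅}
normal form: no rule applies after step 2
NF edges: []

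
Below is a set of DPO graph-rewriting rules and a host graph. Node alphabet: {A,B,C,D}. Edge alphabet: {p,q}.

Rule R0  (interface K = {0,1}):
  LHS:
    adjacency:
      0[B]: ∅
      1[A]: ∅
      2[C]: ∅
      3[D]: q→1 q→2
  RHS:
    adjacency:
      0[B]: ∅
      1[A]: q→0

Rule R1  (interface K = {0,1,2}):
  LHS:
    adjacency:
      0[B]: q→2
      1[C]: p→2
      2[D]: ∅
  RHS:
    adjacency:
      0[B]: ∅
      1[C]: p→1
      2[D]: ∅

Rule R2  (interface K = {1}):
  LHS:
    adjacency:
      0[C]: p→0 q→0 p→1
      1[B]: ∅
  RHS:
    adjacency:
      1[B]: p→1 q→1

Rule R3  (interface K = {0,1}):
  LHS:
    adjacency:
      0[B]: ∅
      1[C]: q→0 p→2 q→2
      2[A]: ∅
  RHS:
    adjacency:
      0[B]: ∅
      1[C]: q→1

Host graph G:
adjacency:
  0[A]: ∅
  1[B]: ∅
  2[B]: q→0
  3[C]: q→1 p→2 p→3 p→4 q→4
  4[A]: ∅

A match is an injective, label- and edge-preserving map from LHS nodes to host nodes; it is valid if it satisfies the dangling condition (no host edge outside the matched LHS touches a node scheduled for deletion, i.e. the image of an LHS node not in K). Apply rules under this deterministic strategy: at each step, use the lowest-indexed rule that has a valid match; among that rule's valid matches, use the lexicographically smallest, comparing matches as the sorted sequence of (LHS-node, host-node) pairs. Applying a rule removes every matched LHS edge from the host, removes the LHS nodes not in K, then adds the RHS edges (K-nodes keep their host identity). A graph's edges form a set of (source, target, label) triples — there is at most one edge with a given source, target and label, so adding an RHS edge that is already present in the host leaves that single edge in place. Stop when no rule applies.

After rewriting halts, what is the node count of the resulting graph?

start.  V:5 E:6  edges: 2-q->0 3-q->1 3-p->2 3-p->3 3-p->4 3-q->4
1. fire R3 via {0↦1, 1↦3, 2↦4}  →  V:4 E:4  edges: 2-q->0 3-p->2 3-p->3 3-q->3
2. fire R2 via {0↦3, 1↦2}  →  V:3 E:3  edges: 2-q->0 2-p->2 2-q->2
halt: no rule applies after step 2
NF nodes: {0:A, 1:B, 2:B}

Answer: 3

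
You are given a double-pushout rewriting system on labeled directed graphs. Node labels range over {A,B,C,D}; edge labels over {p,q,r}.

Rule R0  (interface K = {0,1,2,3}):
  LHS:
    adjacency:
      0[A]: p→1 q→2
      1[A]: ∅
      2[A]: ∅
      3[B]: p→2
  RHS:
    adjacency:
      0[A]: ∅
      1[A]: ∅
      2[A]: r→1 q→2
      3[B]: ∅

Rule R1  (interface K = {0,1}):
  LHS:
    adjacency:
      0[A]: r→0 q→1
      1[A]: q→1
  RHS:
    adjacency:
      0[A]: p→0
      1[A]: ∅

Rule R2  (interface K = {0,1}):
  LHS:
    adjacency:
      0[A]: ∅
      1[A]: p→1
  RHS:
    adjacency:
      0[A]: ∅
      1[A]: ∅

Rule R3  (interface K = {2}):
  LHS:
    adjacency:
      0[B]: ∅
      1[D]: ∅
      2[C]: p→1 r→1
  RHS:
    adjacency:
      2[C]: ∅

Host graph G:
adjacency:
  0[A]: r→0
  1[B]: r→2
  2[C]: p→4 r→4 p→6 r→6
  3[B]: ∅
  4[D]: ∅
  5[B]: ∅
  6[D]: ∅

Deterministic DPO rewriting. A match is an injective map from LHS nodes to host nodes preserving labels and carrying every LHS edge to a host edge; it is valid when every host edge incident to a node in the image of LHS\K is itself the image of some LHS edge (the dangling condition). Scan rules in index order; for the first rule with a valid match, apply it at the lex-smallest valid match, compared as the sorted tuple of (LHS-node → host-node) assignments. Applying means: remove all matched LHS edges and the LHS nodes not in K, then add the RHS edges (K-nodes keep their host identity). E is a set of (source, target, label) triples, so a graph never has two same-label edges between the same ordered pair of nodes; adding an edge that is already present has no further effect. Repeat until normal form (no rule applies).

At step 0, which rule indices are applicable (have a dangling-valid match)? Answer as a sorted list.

R0: no valid match — LHS pattern not found
R1: no valid match — LHS pattern not found
R2: no valid match — LHS pattern not found
R3: 4 valid matches — {0↦3, 1↦4, 2↦2}, {0↦3, 1↦6, 2↦2}, {0↦5, 1↦4, 2↦2} (+1 more)

Answer: [R3]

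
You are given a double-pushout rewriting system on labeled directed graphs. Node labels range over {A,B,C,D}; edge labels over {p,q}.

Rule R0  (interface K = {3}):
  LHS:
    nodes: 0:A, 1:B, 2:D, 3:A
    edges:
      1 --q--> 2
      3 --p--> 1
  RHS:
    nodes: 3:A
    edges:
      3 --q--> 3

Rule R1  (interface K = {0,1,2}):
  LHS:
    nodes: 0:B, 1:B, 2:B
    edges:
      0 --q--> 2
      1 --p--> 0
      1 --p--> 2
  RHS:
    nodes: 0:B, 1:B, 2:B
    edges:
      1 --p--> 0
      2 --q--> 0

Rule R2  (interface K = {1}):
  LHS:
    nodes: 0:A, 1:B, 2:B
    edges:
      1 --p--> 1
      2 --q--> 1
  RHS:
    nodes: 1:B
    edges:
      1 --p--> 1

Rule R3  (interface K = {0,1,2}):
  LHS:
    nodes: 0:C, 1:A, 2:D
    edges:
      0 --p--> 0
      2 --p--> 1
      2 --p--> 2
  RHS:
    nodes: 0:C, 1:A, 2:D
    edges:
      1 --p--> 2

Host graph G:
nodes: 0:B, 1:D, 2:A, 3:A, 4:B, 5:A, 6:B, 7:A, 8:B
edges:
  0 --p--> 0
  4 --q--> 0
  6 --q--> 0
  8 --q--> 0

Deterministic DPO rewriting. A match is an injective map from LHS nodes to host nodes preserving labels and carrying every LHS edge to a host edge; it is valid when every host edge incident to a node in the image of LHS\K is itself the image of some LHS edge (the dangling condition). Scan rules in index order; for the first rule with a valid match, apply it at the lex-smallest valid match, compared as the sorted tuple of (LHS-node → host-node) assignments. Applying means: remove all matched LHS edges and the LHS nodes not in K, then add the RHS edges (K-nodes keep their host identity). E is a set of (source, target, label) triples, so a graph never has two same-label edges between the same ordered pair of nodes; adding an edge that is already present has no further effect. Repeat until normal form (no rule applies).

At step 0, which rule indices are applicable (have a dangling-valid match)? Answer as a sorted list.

R0: no valid match — LHS pattern not found
R1: no valid match — LHS pattern not found
R2: 12 valid matches — {0↦2, 1↦0, 2↦4}, {0↦2, 1↦0, 2↦6}, {0↦2, 1↦0, 2↦8} (+9 more)
R3: no valid match — LHS pattern not found

Answer: [R2]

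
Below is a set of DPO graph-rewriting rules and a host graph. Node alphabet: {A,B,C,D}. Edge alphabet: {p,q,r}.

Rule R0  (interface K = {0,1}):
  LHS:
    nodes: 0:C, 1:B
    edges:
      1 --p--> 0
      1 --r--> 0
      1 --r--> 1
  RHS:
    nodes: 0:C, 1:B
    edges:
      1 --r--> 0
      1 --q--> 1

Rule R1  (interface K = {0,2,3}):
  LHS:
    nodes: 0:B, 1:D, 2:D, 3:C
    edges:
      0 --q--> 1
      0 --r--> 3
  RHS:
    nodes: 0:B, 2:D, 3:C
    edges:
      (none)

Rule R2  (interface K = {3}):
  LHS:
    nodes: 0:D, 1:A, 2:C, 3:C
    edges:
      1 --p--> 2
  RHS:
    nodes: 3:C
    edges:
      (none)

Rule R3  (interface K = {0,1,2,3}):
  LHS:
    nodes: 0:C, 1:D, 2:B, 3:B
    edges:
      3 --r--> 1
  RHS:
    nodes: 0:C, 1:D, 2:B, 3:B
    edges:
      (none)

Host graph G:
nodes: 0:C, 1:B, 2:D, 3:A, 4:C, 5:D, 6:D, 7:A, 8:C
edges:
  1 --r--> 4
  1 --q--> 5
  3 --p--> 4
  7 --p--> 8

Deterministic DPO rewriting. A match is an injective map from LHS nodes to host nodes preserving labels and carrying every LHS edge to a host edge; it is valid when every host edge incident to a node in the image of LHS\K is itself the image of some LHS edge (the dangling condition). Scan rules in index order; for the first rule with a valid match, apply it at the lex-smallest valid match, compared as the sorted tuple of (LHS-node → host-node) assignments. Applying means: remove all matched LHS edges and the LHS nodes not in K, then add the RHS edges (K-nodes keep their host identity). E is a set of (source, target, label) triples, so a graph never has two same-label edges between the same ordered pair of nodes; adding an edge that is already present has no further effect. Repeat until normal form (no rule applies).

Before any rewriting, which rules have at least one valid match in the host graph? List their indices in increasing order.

Answer: [R1,R2]

Derivation:
R0: no valid match — LHS pattern not found
R1: 2 valid matches — {0↦1, 1↦5, 2↦2, 3↦4}, {0↦1, 1↦5, 2↦6, 3↦4}
R2: 4 valid matches — {0↦2, 1↦7, 2↦8, 3↦0}, {0↦2, 1↦7, 2↦8, 3↦4}, {0↦6, 1↦7, 2↦8, 3↦0} (+1 more)
R3: no valid match — LHS pattern not found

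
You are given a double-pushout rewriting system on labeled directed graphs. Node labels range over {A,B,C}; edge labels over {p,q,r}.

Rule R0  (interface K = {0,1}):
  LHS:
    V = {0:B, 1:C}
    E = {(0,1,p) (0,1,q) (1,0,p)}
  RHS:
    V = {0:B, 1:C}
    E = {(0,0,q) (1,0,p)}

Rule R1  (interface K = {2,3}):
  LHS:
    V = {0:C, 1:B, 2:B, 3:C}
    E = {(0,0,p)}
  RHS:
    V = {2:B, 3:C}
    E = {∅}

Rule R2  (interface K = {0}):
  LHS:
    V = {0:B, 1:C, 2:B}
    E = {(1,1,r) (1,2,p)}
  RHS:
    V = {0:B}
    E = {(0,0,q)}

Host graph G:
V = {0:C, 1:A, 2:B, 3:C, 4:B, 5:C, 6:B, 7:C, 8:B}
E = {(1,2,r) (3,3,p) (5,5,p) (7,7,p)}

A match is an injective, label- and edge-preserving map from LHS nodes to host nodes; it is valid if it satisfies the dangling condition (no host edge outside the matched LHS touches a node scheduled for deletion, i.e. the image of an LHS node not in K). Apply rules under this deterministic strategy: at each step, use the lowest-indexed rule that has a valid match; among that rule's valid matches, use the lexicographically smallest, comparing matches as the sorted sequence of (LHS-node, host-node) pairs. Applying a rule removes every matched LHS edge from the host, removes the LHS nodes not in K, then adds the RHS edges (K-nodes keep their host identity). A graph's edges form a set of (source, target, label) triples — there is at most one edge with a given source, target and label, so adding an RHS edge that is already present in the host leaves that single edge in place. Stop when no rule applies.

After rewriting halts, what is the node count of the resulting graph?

start.  V:9 E:4  edges: 1-r->2 3-p->3 5-p->5 7-p->7
1. fire R1 via {0↦3, 1↦4, 2↦2, 3↦0}  →  V:7 E:3  edges: 1-r->2 5-p->5 7-p->7
2. fire R1 via {0↦5, 1↦6, 2↦2, 3↦0}  →  V:5 E:2  edges: 1-r->2 7-p->7
3. fire R1 via {0↦7, 1↦8, 2↦2, 3↦0}  →  V:3 E:1  edges: 1-r->2
halt: no rule applies after step 3
NF nodes: {0:C, 1:A, 2:B}

Answer: 3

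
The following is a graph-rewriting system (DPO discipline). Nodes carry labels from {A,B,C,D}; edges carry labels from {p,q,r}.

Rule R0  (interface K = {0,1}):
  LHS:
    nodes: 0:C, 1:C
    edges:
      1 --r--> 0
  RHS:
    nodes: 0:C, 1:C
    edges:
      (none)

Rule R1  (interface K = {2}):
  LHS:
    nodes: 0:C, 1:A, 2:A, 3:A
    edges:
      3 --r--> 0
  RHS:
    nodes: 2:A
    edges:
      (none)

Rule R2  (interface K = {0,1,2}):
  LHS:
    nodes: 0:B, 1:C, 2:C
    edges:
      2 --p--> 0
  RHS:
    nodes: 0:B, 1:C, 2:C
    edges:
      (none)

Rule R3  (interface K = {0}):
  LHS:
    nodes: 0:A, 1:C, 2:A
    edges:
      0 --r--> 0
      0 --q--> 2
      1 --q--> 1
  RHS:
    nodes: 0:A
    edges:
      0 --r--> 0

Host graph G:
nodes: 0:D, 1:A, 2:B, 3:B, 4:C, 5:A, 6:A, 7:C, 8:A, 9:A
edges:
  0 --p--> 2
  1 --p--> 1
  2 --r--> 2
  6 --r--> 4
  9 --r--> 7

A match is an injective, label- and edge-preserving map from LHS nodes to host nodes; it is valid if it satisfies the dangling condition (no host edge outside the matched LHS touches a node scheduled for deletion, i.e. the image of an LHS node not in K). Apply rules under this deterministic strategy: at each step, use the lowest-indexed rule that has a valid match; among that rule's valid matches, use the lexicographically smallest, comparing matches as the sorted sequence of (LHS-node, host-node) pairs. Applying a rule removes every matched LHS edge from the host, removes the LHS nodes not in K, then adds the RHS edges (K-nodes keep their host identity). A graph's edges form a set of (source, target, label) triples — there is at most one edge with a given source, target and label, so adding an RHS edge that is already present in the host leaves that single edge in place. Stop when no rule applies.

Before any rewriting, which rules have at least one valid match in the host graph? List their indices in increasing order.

Answer: [R1]

Derivation:
R0: no valid match — LHS pattern not found
R1: 12 valid matches — {0↦4, 1↦5, 2↦1, 3↦6}, {0↦4, 1↦5, 2↦8, 3↦6}, {0↦4, 1↦5, 2↦9, 3↦6} (+9 more)
R2: no valid match — LHS pattern not found
R3: no valid match — LHS pattern not found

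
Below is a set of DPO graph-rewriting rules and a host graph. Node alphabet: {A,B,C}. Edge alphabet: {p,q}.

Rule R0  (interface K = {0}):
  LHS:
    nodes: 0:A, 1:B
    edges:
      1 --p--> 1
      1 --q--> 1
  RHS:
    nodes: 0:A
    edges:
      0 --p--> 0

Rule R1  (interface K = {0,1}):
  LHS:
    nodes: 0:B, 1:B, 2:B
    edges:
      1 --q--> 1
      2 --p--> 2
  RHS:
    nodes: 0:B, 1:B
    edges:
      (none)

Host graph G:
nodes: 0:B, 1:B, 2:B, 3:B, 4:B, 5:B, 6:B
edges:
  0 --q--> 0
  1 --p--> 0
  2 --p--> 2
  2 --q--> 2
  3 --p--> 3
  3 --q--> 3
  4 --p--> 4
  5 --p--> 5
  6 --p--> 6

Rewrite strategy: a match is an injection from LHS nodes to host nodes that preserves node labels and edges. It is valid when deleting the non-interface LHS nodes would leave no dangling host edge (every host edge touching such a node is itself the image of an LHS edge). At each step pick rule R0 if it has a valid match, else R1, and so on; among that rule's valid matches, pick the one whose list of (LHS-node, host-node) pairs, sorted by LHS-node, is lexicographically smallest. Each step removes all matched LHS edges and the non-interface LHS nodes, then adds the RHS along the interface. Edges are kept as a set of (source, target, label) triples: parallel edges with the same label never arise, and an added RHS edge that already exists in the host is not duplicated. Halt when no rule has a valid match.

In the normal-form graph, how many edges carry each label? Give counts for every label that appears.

Answer: p:3

Steps:
start.  V:7 E:9  edges: 0-q->0 1-p->0 2-p->2 2-q->2 3-p->3 3-q->3 4-p->4 5-p->5 6-p->6
1. fire R1 via {0↦0, 1↦2, 2↦4}  →  V:6 E:7  edges: 0-q->0 1-p->0 2-p->2 3-p->3 3-q->3 5-p->5 6-p->6
2. fire R1 via {0↦0, 1↦3, 2↦2}  →  V:5 E:5  edges: 0-q->0 1-p->0 3-p->3 5-p->5 6-p->6
3. fire R1 via {0↦1, 1↦0, 2↦3}  →  V:4 E:3  edges: 1-p->0 5-p->5 6-p->6
final graph: no rule applies after step 3
NF edges: [(1, 0, 'p'), (5, 5, 'p'), (6, 6, 'p')]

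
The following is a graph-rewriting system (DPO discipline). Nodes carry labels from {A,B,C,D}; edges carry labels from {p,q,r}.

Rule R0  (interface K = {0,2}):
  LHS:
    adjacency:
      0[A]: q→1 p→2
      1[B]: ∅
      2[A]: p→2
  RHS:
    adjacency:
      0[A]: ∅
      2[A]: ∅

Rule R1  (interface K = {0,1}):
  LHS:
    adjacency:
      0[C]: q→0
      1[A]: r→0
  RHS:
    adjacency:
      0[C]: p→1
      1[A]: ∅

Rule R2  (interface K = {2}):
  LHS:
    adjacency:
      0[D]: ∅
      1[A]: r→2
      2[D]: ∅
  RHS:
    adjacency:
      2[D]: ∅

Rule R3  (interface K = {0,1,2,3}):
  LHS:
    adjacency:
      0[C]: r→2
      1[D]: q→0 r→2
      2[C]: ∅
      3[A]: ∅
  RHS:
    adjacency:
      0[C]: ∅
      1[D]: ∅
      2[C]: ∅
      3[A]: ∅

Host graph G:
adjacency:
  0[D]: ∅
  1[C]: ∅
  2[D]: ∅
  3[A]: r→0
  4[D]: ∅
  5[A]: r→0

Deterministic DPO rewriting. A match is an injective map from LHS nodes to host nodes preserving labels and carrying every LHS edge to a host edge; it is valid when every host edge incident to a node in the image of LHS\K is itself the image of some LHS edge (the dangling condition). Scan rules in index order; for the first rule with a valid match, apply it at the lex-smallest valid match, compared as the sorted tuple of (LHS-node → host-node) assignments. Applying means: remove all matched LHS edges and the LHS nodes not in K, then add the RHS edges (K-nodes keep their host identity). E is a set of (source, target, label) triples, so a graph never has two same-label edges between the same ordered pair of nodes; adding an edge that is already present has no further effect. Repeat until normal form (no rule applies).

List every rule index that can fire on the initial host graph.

R0: no valid match — LHS pattern not found
R1: no valid match — LHS pattern not found
R2: 4 valid matches — {0↦2, 1↦3, 2↦0}, {0↦2, 1↦5, 2↦0}, {0↦4, 1↦3, 2↦0} (+1 more)
R3: no valid match — LHS pattern not found

Answer: [R2]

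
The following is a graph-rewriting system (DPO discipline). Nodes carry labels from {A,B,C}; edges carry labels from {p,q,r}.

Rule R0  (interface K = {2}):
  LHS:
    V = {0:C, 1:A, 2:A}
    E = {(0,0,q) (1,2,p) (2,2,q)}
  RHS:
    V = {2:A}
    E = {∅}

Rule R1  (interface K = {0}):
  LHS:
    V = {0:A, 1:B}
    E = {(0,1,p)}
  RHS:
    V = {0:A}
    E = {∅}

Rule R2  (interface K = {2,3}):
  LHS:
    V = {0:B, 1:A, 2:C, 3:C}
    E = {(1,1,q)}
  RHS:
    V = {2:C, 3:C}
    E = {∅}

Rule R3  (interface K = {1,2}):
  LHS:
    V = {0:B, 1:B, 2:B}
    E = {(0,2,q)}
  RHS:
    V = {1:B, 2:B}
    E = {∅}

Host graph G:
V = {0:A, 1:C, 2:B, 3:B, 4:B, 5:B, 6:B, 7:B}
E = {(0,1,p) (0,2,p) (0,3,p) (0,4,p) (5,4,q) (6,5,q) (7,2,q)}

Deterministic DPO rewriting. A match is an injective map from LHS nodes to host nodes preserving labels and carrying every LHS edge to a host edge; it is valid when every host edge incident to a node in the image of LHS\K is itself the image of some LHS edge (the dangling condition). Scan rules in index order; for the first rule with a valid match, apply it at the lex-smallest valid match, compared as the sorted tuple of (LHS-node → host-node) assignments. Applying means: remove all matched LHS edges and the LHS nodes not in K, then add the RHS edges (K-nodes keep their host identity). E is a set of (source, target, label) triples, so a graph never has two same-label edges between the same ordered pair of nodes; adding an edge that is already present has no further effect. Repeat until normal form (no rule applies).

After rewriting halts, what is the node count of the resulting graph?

Answer: 4

Steps:
initial: |V|=8 |E|=7  E = 0-p->1 0-p->2 0-p->3 0-p->4 5-q->4 6-q->5 7-q->2
step 1: apply R1 at {0↦0, 1↦3}  → |V|=7 |E|=6  E = 0-p->1 0-p->2 0-p->4 5-q->4 6-q->5 7-q->2
step 2: apply R3 at {0↦6, 1↦2, 2↦5}  → |V|=6 |E|=5  E = 0-p->1 0-p->2 0-p->4 5-q->4 7-q->2
step 3: apply R3 at {0↦5, 1↦2, 2↦4}  → |V|=5 |E|=4  E = 0-p->1 0-p->2 0-p->4 7-q->2
step 4: apply R1 at {0↦0, 1↦4}  → |V|=4 |E|=3  E = 0-p->1 0-p->2 7-q->2
halt: no rule applies after step 4
NF nodes: {0:A, 1:C, 2:B, 7:B}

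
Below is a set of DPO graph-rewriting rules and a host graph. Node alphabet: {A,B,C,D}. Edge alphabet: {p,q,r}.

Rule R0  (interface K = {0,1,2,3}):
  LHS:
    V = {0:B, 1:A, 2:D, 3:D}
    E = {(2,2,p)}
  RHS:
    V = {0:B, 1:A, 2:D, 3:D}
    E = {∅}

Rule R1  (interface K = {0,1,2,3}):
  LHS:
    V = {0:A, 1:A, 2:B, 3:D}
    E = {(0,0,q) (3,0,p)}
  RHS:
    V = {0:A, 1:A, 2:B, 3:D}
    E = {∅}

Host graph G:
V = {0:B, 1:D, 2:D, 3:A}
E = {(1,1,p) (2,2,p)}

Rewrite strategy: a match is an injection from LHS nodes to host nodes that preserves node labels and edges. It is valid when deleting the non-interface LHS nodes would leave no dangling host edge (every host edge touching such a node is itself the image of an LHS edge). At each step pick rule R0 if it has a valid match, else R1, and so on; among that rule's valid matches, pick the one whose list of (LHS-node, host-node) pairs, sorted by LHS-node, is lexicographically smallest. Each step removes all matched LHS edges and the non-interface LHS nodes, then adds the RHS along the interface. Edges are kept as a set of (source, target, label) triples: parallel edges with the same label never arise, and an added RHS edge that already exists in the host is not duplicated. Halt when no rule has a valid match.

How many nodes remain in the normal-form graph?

start.  V:4 E:2  edges: 1-p->1 2-p->2
1. fire R0 via {0↦0, 1↦3, 2↦1, 3↦2}  →  V:4 E:1  edges: 2-p->2
2. fire R0 via {0↦0, 1↦3, 2↦2, 3↦1}  →  V:4 E:0  edges: ∅
final graph: no rule applies after step 2
NF nodes: {0:B, 1:D, 2:D, 3:A}

Answer: 4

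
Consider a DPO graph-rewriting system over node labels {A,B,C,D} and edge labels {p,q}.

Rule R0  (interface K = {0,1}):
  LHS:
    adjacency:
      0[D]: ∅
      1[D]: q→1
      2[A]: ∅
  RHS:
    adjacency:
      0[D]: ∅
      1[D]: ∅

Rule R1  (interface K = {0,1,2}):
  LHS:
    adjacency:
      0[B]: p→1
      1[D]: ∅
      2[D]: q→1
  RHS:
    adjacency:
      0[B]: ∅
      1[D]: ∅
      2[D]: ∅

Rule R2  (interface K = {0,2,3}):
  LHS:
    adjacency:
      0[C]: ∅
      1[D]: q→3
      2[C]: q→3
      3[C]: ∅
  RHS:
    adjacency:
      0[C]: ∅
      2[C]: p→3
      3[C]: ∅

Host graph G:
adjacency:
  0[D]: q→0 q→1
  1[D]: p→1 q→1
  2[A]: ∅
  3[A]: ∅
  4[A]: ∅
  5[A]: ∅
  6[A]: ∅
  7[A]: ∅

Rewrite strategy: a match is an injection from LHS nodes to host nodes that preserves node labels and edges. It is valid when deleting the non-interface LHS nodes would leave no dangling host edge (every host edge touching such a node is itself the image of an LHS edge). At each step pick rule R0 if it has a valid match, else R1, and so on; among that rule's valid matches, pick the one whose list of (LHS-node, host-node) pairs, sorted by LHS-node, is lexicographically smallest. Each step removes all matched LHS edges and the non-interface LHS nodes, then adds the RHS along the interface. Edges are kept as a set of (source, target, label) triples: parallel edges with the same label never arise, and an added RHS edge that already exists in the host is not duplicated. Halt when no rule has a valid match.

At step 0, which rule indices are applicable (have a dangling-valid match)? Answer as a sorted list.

Answer: [R0]

Rewrite trace:
R0: 12 valid matches — {0↦0, 1↦1, 2↦2}, {0↦0, 1↦1, 2↦3}, {0↦0, 1↦1, 2↦4} (+9 more)
R1: no valid match — LHS pattern not found
R2: no valid match — LHS pattern not found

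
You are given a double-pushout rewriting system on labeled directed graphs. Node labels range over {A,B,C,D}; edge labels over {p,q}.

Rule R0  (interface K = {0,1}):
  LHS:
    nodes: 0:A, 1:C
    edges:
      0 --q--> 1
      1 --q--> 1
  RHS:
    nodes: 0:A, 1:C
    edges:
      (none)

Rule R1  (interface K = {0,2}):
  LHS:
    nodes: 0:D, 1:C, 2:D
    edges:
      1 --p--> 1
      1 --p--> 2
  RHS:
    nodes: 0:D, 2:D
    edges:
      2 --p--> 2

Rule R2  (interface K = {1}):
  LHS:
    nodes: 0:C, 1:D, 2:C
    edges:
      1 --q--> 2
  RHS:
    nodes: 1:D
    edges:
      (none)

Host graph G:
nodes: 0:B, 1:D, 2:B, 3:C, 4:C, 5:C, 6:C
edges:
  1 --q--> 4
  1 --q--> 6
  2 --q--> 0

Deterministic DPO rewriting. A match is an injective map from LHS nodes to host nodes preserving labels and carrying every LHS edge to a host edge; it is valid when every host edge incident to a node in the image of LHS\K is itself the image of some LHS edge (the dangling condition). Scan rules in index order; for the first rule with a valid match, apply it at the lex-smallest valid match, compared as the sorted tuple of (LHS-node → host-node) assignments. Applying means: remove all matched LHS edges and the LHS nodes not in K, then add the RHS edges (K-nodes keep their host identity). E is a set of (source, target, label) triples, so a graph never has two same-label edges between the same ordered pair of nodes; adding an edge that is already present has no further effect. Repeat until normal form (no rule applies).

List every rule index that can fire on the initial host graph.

Answer: [R2]

Derivation:
R0: no valid match — LHS pattern not found
R1: no valid match — LHS pattern not found
R2: 4 valid matches — {0↦3, 1↦1, 2↦4}, {0↦3, 1↦1, 2↦6}, {0↦5, 1↦1, 2↦4} (+1 more)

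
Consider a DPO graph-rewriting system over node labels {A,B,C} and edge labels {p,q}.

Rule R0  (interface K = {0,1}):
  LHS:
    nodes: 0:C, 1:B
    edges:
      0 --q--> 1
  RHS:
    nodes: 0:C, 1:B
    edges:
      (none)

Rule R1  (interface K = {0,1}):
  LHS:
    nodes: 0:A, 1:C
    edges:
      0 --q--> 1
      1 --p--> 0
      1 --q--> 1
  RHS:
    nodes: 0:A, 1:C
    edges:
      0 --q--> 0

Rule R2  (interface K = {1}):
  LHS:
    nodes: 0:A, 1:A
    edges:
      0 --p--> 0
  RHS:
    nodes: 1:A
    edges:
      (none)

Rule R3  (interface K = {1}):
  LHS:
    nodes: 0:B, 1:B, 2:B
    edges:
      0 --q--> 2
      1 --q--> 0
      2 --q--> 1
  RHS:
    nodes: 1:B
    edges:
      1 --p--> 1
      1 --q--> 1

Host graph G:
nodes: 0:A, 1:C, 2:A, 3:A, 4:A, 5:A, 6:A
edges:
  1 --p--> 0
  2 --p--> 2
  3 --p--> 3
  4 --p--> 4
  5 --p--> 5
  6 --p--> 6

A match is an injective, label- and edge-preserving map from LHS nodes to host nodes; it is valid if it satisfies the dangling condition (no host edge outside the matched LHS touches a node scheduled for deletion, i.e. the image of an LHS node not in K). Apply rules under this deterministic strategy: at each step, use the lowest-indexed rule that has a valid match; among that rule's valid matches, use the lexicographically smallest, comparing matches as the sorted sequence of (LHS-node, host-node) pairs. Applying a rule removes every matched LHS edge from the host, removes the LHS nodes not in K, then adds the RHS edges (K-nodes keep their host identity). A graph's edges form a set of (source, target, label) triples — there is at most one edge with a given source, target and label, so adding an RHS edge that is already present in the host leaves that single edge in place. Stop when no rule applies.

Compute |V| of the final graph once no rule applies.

Answer: 2

Rewrite trace:
initial: |V|=7 |E|=6  E = 1-p->0 2-p->2 3-p->3 4-p->4 5-p->5 6-p->6
step 1: apply R2 at {0↦2, 1↦0}  → |V|=6 |E|=5  E = 1-p->0 3-p->3 4-p->4 5-p->5 6-p->6
step 2: apply R2 at {0↦3, 1↦0}  → |V|=5 |E|=4  E = 1-p->0 4-p->4 5-p->5 6-p->6
step 3: apply R2 at {0↦4, 1↦0}  → |V|=4 |E|=3  E = 1-p->0 5-p->5 6-p->6
step 4: apply R2 at {0↦5, 1↦0}  → |V|=3 |E|=2  E = 1-p->0 6-p->6
step 5: apply R2 at {0↦6, 1↦0}  → |V|=2 |E|=1  E = 1-p->0
halt: no rule applies after step 5
NF nodes: {0:A, 1:C}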